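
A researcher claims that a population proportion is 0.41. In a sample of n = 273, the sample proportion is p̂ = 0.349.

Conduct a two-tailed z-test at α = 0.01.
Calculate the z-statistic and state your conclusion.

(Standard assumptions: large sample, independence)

H₀: p = 0.41, H₁: p ≠ 0.41
Standard error: SE = √(p₀(1-p₀)/n) = √(0.41×0.59/273) = 0.029767
z-statistic: z = (p̂ - p₀)/SE = (0.349 - 0.41)/0.029767 = -2.0492
Critical value: z_0.005 = ±2.576
p-value = 0.0404
Decision: fail to reject H₀ at α = 0.01

Answer: z = -2.0492, fail to reject H₀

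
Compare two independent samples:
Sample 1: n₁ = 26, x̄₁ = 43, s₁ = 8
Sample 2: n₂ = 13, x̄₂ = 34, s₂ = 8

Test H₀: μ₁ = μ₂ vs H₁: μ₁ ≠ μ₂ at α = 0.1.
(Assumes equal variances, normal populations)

Pooled variance: s²_p = [25×8² + 12×8²]/(37) = 64.0000
s_p = 8.0000
SE = s_p×√(1/n₁ + 1/n₂) = 8.0000×√(1/26 + 1/13) = 2.7175
t = (x̄₁ - x̄₂)/SE = (43 - 34)/2.7175 = 3.3119
df = 37, t-critical = ±1.687
Decision: reject H₀

Answer: t = 3.3119, reject H₀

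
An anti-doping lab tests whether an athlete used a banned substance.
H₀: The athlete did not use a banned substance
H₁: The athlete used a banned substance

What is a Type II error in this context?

Type I error: rejecting H₀ when it is actually true (false positive).
Type II error: failing to reject H₀ when H₁ is actually true (false negative).

Answer: Failing to detect doping in an athlete who used a banned substance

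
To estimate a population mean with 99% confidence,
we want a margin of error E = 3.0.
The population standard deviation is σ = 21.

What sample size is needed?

z_0.005 = 2.576
n = (z×σ/E)² = (2.576×21/3.0)²
n = 325.1530
Round up: n = 326

Answer: n = 326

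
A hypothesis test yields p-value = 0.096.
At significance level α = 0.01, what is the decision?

Compare p-value to α:
0.096 ≥ 0.01
Decision: fail to reject H₀

Answer: fail to reject H₀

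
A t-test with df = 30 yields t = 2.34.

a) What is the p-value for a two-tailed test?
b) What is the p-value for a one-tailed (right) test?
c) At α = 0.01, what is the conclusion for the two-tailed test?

Answer: a) 0.0261, b) 0.0131, c) fail to reject H₀

Derivation:
Using t-distribution with df = 30:
a) Two-tailed: p = 2×P(T > 2.34) = 0.0261
b) One-tailed: p = P(T > 2.34) = 0.0131
c) 0.0261 ≥ 0.01, fail to reject H₀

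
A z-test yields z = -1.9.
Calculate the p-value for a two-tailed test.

For z = -1.9:
p = 2×P(Z > |-1.9|) = 2×(1 - Φ(1.9)) = 0.0574

Answer: p-value ≈ 0.0574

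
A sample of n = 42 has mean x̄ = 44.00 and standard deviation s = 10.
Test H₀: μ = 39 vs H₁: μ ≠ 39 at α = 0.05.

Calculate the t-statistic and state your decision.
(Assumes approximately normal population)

df = n - 1 = 41
SE = s/√n = 10/√42 = 1.5430
t = (x̄ - μ₀)/SE = (44.00 - 39)/1.5430 = 3.2404
Critical value: t_{0.025,41} = ±2.020
p-value ≈ 0.0024
Decision: reject H₀

Answer: t = 3.2404, reject H₀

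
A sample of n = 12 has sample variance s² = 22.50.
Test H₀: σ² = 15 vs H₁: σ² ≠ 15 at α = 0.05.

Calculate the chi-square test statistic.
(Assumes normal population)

df = n - 1 = 11
χ² = (n-1)s²/σ₀² = 11×22.50/15 = 16.5000
Critical values: χ²_{0.975,11} = 3.816, χ²_{0.025,11} = 21.920
Rejection region: χ² < 3.816 or χ² > 21.920
Decision: fail to reject H₀

Answer: χ² = 16.5000, fail to reject H₀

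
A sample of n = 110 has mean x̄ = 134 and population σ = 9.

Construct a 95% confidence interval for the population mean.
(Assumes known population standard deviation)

Confidence level: 95%, α = 0.05
z_0.025 = 1.960
SE = σ/√n = 9/√110 = 0.8581
Margin of error = 1.960 × 0.8581 = 1.6819
CI: x̄ ± margin = 134 ± 1.6819
CI: (132.3181, 135.6819)

Answer: (132.3181, 135.6819)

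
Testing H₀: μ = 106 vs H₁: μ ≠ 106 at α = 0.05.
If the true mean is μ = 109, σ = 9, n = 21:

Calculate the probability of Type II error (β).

SE = σ/√n = 9/√21 = 1.9640
Critical values: μ₀ ± z_0.025×SE = 106 ± 1.960×1.9640
Acceptance region: (102.1506, 109.8494)
Under H₁ (μ = 109): z_high = (109.8494 - 109)/1.9640 = 0.4325, z_low = (102.1506 - 109)/1.9640 = -3.4875
β = P(not reject | H₁) = Φ(0.4325) - Φ(-3.4875) ≈ 0.6671

Answer: β ≈ 0.6671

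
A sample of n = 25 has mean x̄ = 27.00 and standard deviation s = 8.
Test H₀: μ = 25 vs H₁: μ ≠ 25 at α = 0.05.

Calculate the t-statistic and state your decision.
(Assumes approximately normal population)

Answer: t = 1.2500, fail to reject H₀

Derivation:
df = n - 1 = 24
SE = s/√n = 8/√25 = 1.6000
t = (x̄ - μ₀)/SE = (27.00 - 25)/1.6000 = 1.2500
Critical value: t_{0.025,24} = ±2.064
p-value ≈ 0.2234
Decision: fail to reject H₀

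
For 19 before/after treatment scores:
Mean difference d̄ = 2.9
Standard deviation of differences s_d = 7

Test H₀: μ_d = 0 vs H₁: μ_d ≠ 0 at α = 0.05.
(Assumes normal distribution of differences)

Answer: t = 1.8058, fail to reject H₀

Derivation:
df = n - 1 = 18
SE = s_d/√n = 7/√19 = 1.6059
t = d̄/SE = 2.9/1.6059 = 1.8058
Critical value: t_{0.025,18} = ±2.101
p-value ≈ 0.0877
Decision: fail to reject H₀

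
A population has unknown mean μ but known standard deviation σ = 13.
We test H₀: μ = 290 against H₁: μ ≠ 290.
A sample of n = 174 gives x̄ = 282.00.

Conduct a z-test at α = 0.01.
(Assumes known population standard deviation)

Standard error: SE = σ/√n = 13/√174 = 0.9855
z-statistic: z = (x̄ - μ₀)/SE = (282.00 - 290)/0.9855 = -8.1177
Critical value: ±2.576
p-value < 0.0001
Decision: reject H₀

Answer: z = -8.1177, reject H₀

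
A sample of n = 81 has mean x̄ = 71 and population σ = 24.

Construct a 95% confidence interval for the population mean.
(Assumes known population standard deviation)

Confidence level: 95%, α = 0.05
z_0.025 = 1.960
SE = σ/√n = 24/√81 = 2.6667
Margin of error = 1.960 × 2.6667 = 5.2267
CI: x̄ ± margin = 71 ± 5.2267
CI: (65.7733, 76.2267)

Answer: (65.7733, 76.2267)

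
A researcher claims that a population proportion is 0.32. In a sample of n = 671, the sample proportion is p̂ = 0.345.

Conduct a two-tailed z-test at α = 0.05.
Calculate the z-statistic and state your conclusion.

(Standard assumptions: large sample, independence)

Answer: z = 1.3883, fail to reject H₀

Derivation:
H₀: p = 0.32, H₁: p ≠ 0.32
Standard error: SE = √(p₀(1-p₀)/n) = √(0.32×0.68/671) = 0.018008
z-statistic: z = (p̂ - p₀)/SE = (0.345 - 0.32)/0.018008 = 1.3883
Critical value: z_0.025 = ±1.960
p-value = 0.1650
Decision: fail to reject H₀ at α = 0.05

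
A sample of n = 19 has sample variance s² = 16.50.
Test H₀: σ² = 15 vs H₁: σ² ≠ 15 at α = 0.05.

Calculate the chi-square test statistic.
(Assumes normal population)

Answer: χ² = 19.8000, fail to reject H₀

Derivation:
df = n - 1 = 18
χ² = (n-1)s²/σ₀² = 18×16.50/15 = 19.8000
Critical values: χ²_{0.975,18} = 8.231, χ²_{0.025,18} = 31.526
Rejection region: χ² < 8.231 or χ² > 31.526
Decision: fail to reject H₀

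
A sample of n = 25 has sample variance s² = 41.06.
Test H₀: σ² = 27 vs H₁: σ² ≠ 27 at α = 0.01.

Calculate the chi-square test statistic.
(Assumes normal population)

df = n - 1 = 24
χ² = (n-1)s²/σ₀² = 24×41.06/27 = 36.4978
Critical values: χ²_{0.995,24} = 9.886, χ²_{0.005,24} = 45.559
Rejection region: χ² < 9.886 or χ² > 45.559
Decision: fail to reject H₀

Answer: χ² = 36.4978, fail to reject H₀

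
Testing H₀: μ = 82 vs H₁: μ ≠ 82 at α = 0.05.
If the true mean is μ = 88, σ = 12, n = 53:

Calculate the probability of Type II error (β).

Answer: β ≈ 0.0465

Derivation:
SE = σ/√n = 12/√53 = 1.6483
Critical values: μ₀ ± z_0.025×SE = 82 ± 1.960×1.6483
Acceptance region: (78.7693, 85.2307)
Under H₁ (μ = 88): z_high = (85.2307 - 88)/1.6483 = -1.6801, z_low = (78.7693 - 88)/1.6483 = -5.6001
β = P(not reject | H₁) = Φ(-1.6801) - Φ(-5.6001) ≈ 0.0465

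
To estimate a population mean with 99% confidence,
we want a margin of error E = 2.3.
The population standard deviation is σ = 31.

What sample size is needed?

Answer: n = 1206

Derivation:
z_0.005 = 2.576
n = (z×σ/E)² = (2.576×31/2.3)²
n = 1205.4784
Round up: n = 1206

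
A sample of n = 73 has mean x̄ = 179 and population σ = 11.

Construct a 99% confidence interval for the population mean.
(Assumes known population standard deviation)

Answer: (175.6834, 182.3166)

Derivation:
Confidence level: 99%, α = 0.01
z_0.005 = 2.576
SE = σ/√n = 11/√73 = 1.2875
Margin of error = 2.576 × 1.2875 = 3.3166
CI: x̄ ± margin = 179 ± 3.3166
CI: (175.6834, 182.3166)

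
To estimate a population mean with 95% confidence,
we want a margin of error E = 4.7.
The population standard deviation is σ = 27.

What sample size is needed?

Answer: n = 127

Derivation:
z_0.025 = 1.960
n = (z×σ/E)² = (1.960×27/4.7)²
n = 126.7780
Round up: n = 127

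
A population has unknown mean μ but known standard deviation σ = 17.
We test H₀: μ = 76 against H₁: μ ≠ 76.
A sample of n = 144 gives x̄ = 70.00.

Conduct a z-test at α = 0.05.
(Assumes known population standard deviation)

Standard error: SE = σ/√n = 17/√144 = 1.4167
z-statistic: z = (x̄ - μ₀)/SE = (70.00 - 76)/1.4167 = -4.2352
Critical value: ±1.960
p-value < 0.0001
Decision: reject H₀

Answer: z = -4.2352, reject H₀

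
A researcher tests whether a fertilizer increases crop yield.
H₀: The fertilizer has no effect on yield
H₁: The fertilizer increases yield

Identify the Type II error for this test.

Type I error (α): Rejecting H₀ when H₀ is true
Type II error (β): Failing to reject H₀ when H₁ is true

Answer: Failing to recommend an effective fertilizer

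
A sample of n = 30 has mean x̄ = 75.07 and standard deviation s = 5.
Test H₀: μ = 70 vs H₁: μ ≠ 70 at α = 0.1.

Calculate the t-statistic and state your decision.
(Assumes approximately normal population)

df = n - 1 = 29
SE = s/√n = 5/√30 = 0.9129
t = (x̄ - μ₀)/SE = (75.07 - 70)/0.9129 = 5.5537
Critical value: t_{0.05,29} = ±1.699
p-value < 0.0001
Decision: reject H₀

Answer: t = 5.5537, reject H₀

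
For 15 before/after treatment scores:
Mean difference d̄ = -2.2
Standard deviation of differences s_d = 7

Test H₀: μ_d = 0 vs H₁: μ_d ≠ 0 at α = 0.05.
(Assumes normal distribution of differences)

Answer: t = -1.2172, fail to reject H₀

Derivation:
df = n - 1 = 14
SE = s_d/√n = 7/√15 = 1.8074
t = d̄/SE = -2.2/1.8074 = -1.2172
Critical value: t_{0.025,14} = ±2.145
p-value ≈ 0.2436
Decision: fail to reject H₀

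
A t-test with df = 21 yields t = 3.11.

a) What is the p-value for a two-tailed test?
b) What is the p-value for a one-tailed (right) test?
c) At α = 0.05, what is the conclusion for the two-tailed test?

Using t-distribution with df = 21:
a) Two-tailed: p = 2×P(T > 3.11) = 0.0053
b) One-tailed: p = P(T > 3.11) = 0.0026
c) 0.0053 < 0.05, reject H₀

Answer: a) 0.0053, b) 0.0026, c) reject H₀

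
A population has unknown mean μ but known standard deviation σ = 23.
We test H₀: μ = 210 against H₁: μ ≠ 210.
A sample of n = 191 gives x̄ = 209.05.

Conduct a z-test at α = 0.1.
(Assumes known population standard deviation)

Answer: z = -0.5708, fail to reject H₀

Derivation:
Standard error: SE = σ/√n = 23/√191 = 1.6642
z-statistic: z = (x̄ - μ₀)/SE = (209.05 - 210)/1.6642 = -0.5708
Critical value: ±1.645
p-value = 0.5681
Decision: fail to reject H₀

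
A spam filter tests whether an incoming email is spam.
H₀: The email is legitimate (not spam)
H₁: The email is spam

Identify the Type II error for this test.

Type I error (α): Rejecting H₀ when H₀ is true
Type II error (β): Failing to reject H₀ when H₁ is true

Answer: Letting a spam email through to the inbox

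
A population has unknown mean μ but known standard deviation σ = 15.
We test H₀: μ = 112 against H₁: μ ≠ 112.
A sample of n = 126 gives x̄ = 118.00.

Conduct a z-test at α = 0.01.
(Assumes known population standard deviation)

Standard error: SE = σ/√n = 15/√126 = 1.3363
z-statistic: z = (x̄ - μ₀)/SE = (118.00 - 112)/1.3363 = 4.4900
Critical value: ±2.576
p-value < 0.0001
Decision: reject H₀

Answer: z = 4.4900, reject H₀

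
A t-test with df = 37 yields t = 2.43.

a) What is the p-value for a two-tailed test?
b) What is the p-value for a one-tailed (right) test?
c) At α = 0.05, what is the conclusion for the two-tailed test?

Using t-distribution with df = 37:
a) Two-tailed: p = 2×P(T > 2.43) = 0.0201
b) One-tailed: p = P(T > 2.43) = 0.0100
c) 0.0201 < 0.05, reject H₀

Answer: a) 0.0201, b) 0.0100, c) reject H₀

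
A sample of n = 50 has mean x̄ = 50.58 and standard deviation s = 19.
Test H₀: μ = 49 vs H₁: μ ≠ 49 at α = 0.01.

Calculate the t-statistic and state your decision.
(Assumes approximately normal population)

Answer: t = 0.5880, fail to reject H₀

Derivation:
df = n - 1 = 49
SE = s/√n = 19/√50 = 2.6870
t = (x̄ - μ₀)/SE = (50.58 - 49)/2.6870 = 0.5880
Critical value: t_{0.005,49} = ±2.680
p-value ≈ 0.5592
Decision: fail to reject H₀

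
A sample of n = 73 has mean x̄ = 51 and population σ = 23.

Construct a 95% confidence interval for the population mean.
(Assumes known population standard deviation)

Answer: (45.7239, 56.2761)

Derivation:
Confidence level: 95%, α = 0.05
z_0.025 = 1.960
SE = σ/√n = 23/√73 = 2.6919
Margin of error = 1.960 × 2.6919 = 5.2761
CI: x̄ ± margin = 51 ± 5.2761
CI: (45.7239, 56.2761)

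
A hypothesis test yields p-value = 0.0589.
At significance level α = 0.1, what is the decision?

Compare p-value to α:
0.0589 < 0.1
Decision: reject H₀

Answer: reject H₀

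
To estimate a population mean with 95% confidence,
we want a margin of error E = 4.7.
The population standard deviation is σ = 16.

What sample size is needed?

Answer: n = 45

Derivation:
z_0.025 = 1.960
n = (z×σ/E)² = (1.960×16/4.7)²
n = 44.5201
Round up: n = 45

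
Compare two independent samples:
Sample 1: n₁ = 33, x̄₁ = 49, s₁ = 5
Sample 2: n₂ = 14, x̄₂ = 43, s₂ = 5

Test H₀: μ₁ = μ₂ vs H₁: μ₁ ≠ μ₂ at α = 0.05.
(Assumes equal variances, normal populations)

Pooled variance: s²_p = [32×5² + 13×5²]/(45) = 25.0000
s_p = 5.0000
SE = s_p×√(1/n₁ + 1/n₂) = 5.0000×√(1/33 + 1/14) = 1.5948
t = (x̄₁ - x̄₂)/SE = (49 - 43)/1.5948 = 3.7622
df = 45, t-critical = ±2.014
Decision: reject H₀

Answer: t = 3.7622, reject H₀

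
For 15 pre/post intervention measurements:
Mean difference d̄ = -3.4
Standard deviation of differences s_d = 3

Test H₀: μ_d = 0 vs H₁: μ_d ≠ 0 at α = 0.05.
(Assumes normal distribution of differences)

df = n - 1 = 14
SE = s_d/√n = 3/√15 = 0.7746
t = d̄/SE = -3.4/0.7746 = -4.3894
Critical value: t_{0.025,14} = ±2.145
p-value ≈ 0.0006
Decision: reject H₀

Answer: t = -4.3894, reject H₀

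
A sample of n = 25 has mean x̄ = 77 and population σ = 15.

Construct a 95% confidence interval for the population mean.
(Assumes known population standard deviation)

Answer: (71.1200, 82.8800)

Derivation:
Confidence level: 95%, α = 0.05
z_0.025 = 1.960
SE = σ/√n = 15/√25 = 3.0000
Margin of error = 1.960 × 3.0000 = 5.8800
CI: x̄ ± margin = 77 ± 5.8800
CI: (71.1200, 82.8800)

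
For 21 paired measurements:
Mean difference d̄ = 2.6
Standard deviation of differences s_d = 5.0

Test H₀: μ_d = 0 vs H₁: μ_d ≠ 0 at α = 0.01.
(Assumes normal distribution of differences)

df = n - 1 = 20
SE = s_d/√n = 5.0/√21 = 1.0911
t = d̄/SE = 2.6/1.0911 = 2.3829
Critical value: t_{0.005,20} = ±2.845
p-value ≈ 0.0272
Decision: fail to reject H₀

Answer: t = 2.3829, fail to reject H₀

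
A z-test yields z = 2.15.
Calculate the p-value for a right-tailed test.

For z = 2.15:
p = P(Z > 2.15) = 1 - Φ(2.15) = 0.0158

Answer: p-value ≈ 0.0158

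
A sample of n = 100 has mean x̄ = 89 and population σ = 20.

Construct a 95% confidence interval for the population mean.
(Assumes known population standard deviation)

Answer: (85.0800, 92.9200)

Derivation:
Confidence level: 95%, α = 0.05
z_0.025 = 1.960
SE = σ/√n = 20/√100 = 2.0000
Margin of error = 1.960 × 2.0000 = 3.9200
CI: x̄ ± margin = 89 ± 3.9200
CI: (85.0800, 92.9200)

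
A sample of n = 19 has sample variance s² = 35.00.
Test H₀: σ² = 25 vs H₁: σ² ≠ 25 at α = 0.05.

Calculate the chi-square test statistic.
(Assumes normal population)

Answer: χ² = 25.2000, fail to reject H₀

Derivation:
df = n - 1 = 18
χ² = (n-1)s²/σ₀² = 18×35.00/25 = 25.2000
Critical values: χ²_{0.975,18} = 8.231, χ²_{0.025,18} = 31.526
Rejection region: χ² < 8.231 or χ² > 31.526
Decision: fail to reject H₀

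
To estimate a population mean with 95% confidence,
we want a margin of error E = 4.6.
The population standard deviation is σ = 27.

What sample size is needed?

Answer: n = 133

Derivation:
z_0.025 = 1.960
n = (z×σ/E)² = (1.960×27/4.6)²
n = 132.3500
Round up: n = 133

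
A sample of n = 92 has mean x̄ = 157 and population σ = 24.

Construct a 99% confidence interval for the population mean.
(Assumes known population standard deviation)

Answer: (150.5543, 163.4457)

Derivation:
Confidence level: 99%, α = 0.01
z_0.005 = 2.576
SE = σ/√n = 24/√92 = 2.5022
Margin of error = 2.576 × 2.5022 = 6.4457
CI: x̄ ± margin = 157 ± 6.4457
CI: (150.5543, 163.4457)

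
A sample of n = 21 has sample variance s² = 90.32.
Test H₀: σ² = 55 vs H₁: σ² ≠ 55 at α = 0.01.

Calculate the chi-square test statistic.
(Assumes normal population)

Answer: χ² = 32.8436, fail to reject H₀

Derivation:
df = n - 1 = 20
χ² = (n-1)s²/σ₀² = 20×90.32/55 = 32.8436
Critical values: χ²_{0.995,20} = 7.434, χ²_{0.005,20} = 39.997
Rejection region: χ² < 7.434 or χ² > 39.997
Decision: fail to reject H₀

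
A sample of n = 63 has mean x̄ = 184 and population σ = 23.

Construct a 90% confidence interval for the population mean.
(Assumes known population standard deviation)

Answer: (179.2333, 188.7667)

Derivation:
Confidence level: 90%, α = 0.1
z_0.05 = 1.645
SE = σ/√n = 23/√63 = 2.8977
Margin of error = 1.645 × 2.8977 = 4.7667
CI: x̄ ± margin = 184 ± 4.7667
CI: (179.2333, 188.7667)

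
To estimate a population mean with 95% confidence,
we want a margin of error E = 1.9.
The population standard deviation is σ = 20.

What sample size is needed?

z_0.025 = 1.960
n = (z×σ/E)² = (1.960×20/1.9)²
n = 425.6620
Round up: n = 426

Answer: n = 426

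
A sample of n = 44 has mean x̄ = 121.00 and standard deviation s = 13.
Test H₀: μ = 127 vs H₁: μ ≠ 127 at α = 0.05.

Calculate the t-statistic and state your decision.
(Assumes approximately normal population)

Answer: t = -3.0615, reject H₀

Derivation:
df = n - 1 = 43
SE = s/√n = 13/√44 = 1.9598
t = (x̄ - μ₀)/SE = (121.00 - 127)/1.9598 = -3.0615
Critical value: t_{0.025,43} = ±2.017
p-value ≈ 0.0038
Decision: reject H₀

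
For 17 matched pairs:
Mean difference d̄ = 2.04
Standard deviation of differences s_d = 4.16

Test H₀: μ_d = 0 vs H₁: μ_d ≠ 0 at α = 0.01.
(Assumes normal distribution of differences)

Answer: t = 2.0220, fail to reject H₀

Derivation:
df = n - 1 = 16
SE = s_d/√n = 4.16/√17 = 1.0089
t = d̄/SE = 2.04/1.0089 = 2.0220
Critical value: t_{0.005,16} = ±2.921
p-value ≈ 0.0602
Decision: fail to reject H₀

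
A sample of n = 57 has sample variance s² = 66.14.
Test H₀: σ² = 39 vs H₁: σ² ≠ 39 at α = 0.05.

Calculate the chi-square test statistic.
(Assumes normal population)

df = n - 1 = 56
χ² = (n-1)s²/σ₀² = 56×66.14/39 = 94.9703
Critical values: χ²_{0.975,56} = 37.212, χ²_{0.025,56} = 78.567
Rejection region: χ² < 37.212 or χ² > 78.567
Decision: reject H₀

Answer: χ² = 94.9703, reject H₀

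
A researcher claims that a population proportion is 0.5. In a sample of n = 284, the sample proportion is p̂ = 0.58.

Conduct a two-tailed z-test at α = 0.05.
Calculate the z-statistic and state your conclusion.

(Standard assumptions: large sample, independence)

Answer: z = 2.6963, reject H₀

Derivation:
H₀: p = 0.5, H₁: p ≠ 0.5
Standard error: SE = √(p₀(1-p₀)/n) = √(0.5×0.5/284) = 0.029670
z-statistic: z = (p̂ - p₀)/SE = (0.58 - 0.5)/0.029670 = 2.6963
Critical value: z_0.025 = ±1.960
p-value = 0.0070
Decision: reject H₀ at α = 0.05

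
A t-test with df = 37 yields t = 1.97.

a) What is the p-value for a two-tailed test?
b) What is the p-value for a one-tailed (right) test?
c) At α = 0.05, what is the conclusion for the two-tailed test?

Using t-distribution with df = 37:
a) Two-tailed: p = 2×P(T > 1.97) = 0.0564
b) One-tailed: p = P(T > 1.97) = 0.0282
c) 0.0564 ≥ 0.05, fail to reject H₀

Answer: a) 0.0564, b) 0.0282, c) fail to reject H₀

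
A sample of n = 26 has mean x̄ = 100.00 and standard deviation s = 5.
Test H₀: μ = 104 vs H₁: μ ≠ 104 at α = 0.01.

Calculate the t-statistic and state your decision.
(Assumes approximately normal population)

df = n - 1 = 25
SE = s/√n = 5/√26 = 0.9806
t = (x̄ - μ₀)/SE = (100.00 - 104)/0.9806 = -4.0791
Critical value: t_{0.005,25} = ±2.787
p-value ≈ 0.0004
Decision: reject H₀

Answer: t = -4.0791, reject H₀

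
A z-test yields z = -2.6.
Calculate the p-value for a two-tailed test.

Answer: p-value ≈ 0.0093

Derivation:
For z = -2.6:
p = 2×P(Z > |-2.6|) = 2×(1 - Φ(2.6)) = 0.0093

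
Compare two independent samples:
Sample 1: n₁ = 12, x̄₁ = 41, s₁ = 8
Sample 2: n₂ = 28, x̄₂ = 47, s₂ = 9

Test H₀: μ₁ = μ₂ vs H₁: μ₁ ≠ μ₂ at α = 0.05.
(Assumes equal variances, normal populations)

Pooled variance: s²_p = [11×8² + 27×9²]/(38) = 76.0789
s_p = 8.7223
SE = s_p×√(1/n₁ + 1/n₂) = 8.7223×√(1/12 + 1/28) = 3.0095
t = (x̄₁ - x̄₂)/SE = (41 - 47)/3.0095 = -1.9937
df = 38, t-critical = ±2.024
Decision: fail to reject H₀

Answer: t = -1.9937, fail to reject H₀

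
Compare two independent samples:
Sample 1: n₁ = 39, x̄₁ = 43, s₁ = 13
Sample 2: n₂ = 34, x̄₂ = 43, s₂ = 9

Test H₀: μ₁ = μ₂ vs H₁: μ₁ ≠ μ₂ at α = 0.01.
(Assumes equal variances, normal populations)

Pooled variance: s²_p = [38×13² + 33×9²]/(71) = 128.0986
s_p = 11.3181
SE = s_p×√(1/n₁ + 1/n₂) = 11.3181×√(1/39 + 1/34) = 2.6556
t = (x̄₁ - x̄₂)/SE = (43 - 43)/2.6556 = 0.0000
df = 71, t-critical = ±2.647
Decision: fail to reject H₀

Answer: t = 0.0000, fail to reject H₀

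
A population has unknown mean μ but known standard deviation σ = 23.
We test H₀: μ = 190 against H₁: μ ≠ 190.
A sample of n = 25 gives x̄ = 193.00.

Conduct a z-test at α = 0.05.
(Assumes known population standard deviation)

Answer: z = 0.6522, fail to reject H₀

Derivation:
Standard error: SE = σ/√n = 23/√25 = 4.6000
z-statistic: z = (x̄ - μ₀)/SE = (193.00 - 190)/4.6000 = 0.6522
Critical value: ±1.960
p-value = 0.5143
Decision: fail to reject H₀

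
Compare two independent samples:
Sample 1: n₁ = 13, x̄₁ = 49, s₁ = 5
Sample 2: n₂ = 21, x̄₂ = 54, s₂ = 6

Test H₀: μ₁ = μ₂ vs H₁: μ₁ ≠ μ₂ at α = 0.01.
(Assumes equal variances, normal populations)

Answer: t = -2.5095, fail to reject H₀

Derivation:
Pooled variance: s²_p = [12×5² + 20×6²]/(32) = 31.8750
s_p = 5.6458
SE = s_p×√(1/n₁ + 1/n₂) = 5.6458×√(1/13 + 1/21) = 1.9924
t = (x̄₁ - x̄₂)/SE = (49 - 54)/1.9924 = -2.5095
df = 32, t-critical = ±2.738
Decision: fail to reject H₀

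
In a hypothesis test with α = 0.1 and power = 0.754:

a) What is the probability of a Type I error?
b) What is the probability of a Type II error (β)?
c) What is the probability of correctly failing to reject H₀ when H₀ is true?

Answer: a) 0.1, b) 0.246, c) 0.9

Derivation:
a) Type I error probability = α = 0.1
b) Power = P(reject H₀ | H₁ true) = 1 - β = 0.754, so Type II error probability = β = 1 - Power = 0.246
c) P(fail to reject H₀ | H₀ true) = 1 - α = 0.9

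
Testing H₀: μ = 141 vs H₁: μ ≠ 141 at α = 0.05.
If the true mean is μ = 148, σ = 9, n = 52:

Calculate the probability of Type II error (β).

SE = σ/√n = 9/√52 = 1.2481
Critical values: μ₀ ± z_0.025×SE = 141 ± 1.960×1.2481
Acceptance region: (138.5537, 143.4463)
Under H₁ (μ = 148): z_high = (143.4463 - 148)/1.2481 = -3.6485, z_low = (138.5537 - 148)/1.2481 = -7.5685
β = P(not reject | H₁) = Φ(-3.6485) - Φ(-7.5685) ≈ 0.0001

Answer: β ≈ 0.0001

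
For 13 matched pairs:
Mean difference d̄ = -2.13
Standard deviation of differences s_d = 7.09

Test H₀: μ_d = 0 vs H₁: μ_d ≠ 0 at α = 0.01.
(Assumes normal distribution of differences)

df = n - 1 = 12
SE = s_d/√n = 7.09/√13 = 1.9664
t = d̄/SE = -2.13/1.9664 = -1.0832
Critical value: t_{0.005,12} = ±3.055
p-value ≈ 0.3000
Decision: fail to reject H₀

Answer: t = -1.0832, fail to reject H₀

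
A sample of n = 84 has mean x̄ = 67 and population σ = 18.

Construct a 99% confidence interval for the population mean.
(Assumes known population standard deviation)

Answer: (61.9407, 72.0593)

Derivation:
Confidence level: 99%, α = 0.01
z_0.005 = 2.576
SE = σ/√n = 18/√84 = 1.9640
Margin of error = 2.576 × 1.9640 = 5.0593
CI: x̄ ± margin = 67 ± 5.0593
CI: (61.9407, 72.0593)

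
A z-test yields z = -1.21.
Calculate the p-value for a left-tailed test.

For z = -1.21:
p = P(Z < -1.21) = Φ(-1.21) = 0.1131

Answer: p-value ≈ 0.1131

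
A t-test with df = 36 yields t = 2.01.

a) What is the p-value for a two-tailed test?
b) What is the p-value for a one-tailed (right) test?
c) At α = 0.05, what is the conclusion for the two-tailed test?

Using t-distribution with df = 36:
a) Two-tailed: p = 2×P(T > 2.01) = 0.0520
b) One-tailed: p = P(T > 2.01) = 0.0260
c) 0.0520 ≥ 0.05, fail to reject H₀

Answer: a) 0.0520, b) 0.0260, c) fail to reject H₀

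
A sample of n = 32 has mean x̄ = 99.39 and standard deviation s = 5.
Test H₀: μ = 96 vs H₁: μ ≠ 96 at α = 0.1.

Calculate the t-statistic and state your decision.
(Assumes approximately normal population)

df = n - 1 = 31
SE = s/√n = 5/√32 = 0.8839
t = (x̄ - μ₀)/SE = (99.39 - 96)/0.8839 = 3.8353
Critical value: t_{0.05,31} = ±1.696
p-value ≈ 0.0006
Decision: reject H₀

Answer: t = 3.8353, reject H₀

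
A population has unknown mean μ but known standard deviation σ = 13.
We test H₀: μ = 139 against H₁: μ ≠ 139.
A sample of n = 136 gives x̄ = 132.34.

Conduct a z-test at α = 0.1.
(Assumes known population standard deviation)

Answer: z = -5.9747, reject H₀

Derivation:
Standard error: SE = σ/√n = 13/√136 = 1.1147
z-statistic: z = (x̄ - μ₀)/SE = (132.34 - 139)/1.1147 = -5.9747
Critical value: ±1.645
p-value < 0.0001
Decision: reject H₀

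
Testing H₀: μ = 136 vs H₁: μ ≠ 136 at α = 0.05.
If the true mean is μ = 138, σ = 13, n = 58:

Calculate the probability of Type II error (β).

SE = σ/√n = 13/√58 = 1.7070
Critical values: μ₀ ± z_0.025×SE = 136 ± 1.960×1.7070
Acceptance region: (132.6543, 139.3457)
Under H₁ (μ = 138): z_high = (139.3457 - 138)/1.7070 = 0.7883, z_low = (132.6543 - 138)/1.7070 = -3.1316
β = P(not reject | H₁) = Φ(0.7883) - Φ(-3.1316) ≈ 0.7839

Answer: β ≈ 0.7839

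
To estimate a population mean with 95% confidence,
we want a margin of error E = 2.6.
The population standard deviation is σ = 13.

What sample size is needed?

Answer: n = 97

Derivation:
z_0.025 = 1.960
n = (z×σ/E)² = (1.960×13/2.6)²
n = 96.0400
Round up: n = 97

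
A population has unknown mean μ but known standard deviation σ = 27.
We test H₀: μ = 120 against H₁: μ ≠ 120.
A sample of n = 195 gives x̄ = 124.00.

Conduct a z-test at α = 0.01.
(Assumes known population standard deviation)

Answer: z = 2.0688, fail to reject H₀

Derivation:
Standard error: SE = σ/√n = 27/√195 = 1.9335
z-statistic: z = (x̄ - μ₀)/SE = (124.00 - 120)/1.9335 = 2.0688
Critical value: ±2.576
p-value = 0.0386
Decision: fail to reject H₀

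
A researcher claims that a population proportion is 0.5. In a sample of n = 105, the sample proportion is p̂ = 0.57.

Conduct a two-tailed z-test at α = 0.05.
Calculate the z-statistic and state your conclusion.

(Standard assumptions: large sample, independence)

Answer: z = 1.4346, fail to reject H₀

Derivation:
H₀: p = 0.5, H₁: p ≠ 0.5
Standard error: SE = √(p₀(1-p₀)/n) = √(0.5×0.5/105) = 0.048795
z-statistic: z = (p̂ - p₀)/SE = (0.57 - 0.5)/0.048795 = 1.4346
Critical value: z_0.025 = ±1.960
p-value = 0.1514
Decision: fail to reject H₀ at α = 0.05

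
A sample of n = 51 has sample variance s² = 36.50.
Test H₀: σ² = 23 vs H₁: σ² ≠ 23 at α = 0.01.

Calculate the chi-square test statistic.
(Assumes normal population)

df = n - 1 = 50
χ² = (n-1)s²/σ₀² = 50×36.50/23 = 79.3478
Critical values: χ²_{0.995,50} = 27.991, χ²_{0.005,50} = 79.490
Rejection region: χ² < 27.991 or χ² > 79.490
Decision: fail to reject H₀

Answer: χ² = 79.3478, fail to reject H₀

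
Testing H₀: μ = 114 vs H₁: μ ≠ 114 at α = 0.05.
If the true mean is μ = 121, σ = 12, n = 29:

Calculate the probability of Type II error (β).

SE = σ/√n = 12/√29 = 2.2283
Critical values: μ₀ ± z_0.025×SE = 114 ± 1.960×2.2283
Acceptance region: (109.6325, 118.3675)
Under H₁ (μ = 121): z_high = (118.3675 - 121)/2.2283 = -1.1814, z_low = (109.6325 - 121)/2.2283 = -5.1014
β = P(not reject | H₁) = Φ(-1.1814) - Φ(-5.1014) ≈ 0.1187

Answer: β ≈ 0.1187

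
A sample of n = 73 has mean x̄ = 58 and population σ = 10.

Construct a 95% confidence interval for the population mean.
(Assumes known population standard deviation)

Answer: (55.7060, 60.2940)

Derivation:
Confidence level: 95%, α = 0.05
z_0.025 = 1.960
SE = σ/√n = 10/√73 = 1.1704
Margin of error = 1.960 × 1.1704 = 2.2940
CI: x̄ ± margin = 58 ± 2.2940
CI: (55.7060, 60.2940)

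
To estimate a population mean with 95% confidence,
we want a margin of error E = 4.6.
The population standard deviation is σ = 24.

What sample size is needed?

z_0.025 = 1.960
n = (z×σ/E)² = (1.960×24/4.6)²
n = 104.5729
Round up: n = 105

Answer: n = 105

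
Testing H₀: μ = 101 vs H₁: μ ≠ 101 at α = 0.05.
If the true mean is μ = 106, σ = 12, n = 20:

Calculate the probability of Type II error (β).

Answer: β ≈ 0.5384

Derivation:
SE = σ/√n = 12/√20 = 2.6833
Critical values: μ₀ ± z_0.025×SE = 101 ± 1.960×2.6833
Acceptance region: (95.7407, 106.2593)
Under H₁ (μ = 106): z_high = (106.2593 - 106)/2.6833 = 0.0966, z_low = (95.7407 - 106)/2.6833 = -3.8234
β = P(not reject | H₁) = Φ(0.0966) - Φ(-3.8234) ≈ 0.5384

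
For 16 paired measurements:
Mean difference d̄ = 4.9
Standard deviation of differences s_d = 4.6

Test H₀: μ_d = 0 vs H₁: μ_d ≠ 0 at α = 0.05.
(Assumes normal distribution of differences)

Answer: t = 4.2609, reject H₀

Derivation:
df = n - 1 = 15
SE = s_d/√n = 4.6/√16 = 1.1500
t = d̄/SE = 4.9/1.1500 = 4.2609
Critical value: t_{0.025,15} = ±2.131
p-value ≈ 0.0007
Decision: reject H₀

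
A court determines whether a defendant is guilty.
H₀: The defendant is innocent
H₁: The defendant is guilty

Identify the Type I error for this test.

Answer: Convicting an innocent person

Derivation:
Type I error (α): Rejecting H₀ when H₀ is true
Type II error (β): Failing to reject H₀ when H₁ is true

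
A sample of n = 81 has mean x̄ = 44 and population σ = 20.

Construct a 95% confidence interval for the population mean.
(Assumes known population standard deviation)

Answer: (39.6445, 48.3555)

Derivation:
Confidence level: 95%, α = 0.05
z_0.025 = 1.960
SE = σ/√n = 20/√81 = 2.2222
Margin of error = 1.960 × 2.2222 = 4.3555
CI: x̄ ± margin = 44 ± 4.3555
CI: (39.6445, 48.3555)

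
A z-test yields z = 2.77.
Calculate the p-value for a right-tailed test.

Answer: p-value ≈ 0.0028

Derivation:
For z = 2.77:
p = P(Z > 2.77) = 1 - Φ(2.77) = 0.0028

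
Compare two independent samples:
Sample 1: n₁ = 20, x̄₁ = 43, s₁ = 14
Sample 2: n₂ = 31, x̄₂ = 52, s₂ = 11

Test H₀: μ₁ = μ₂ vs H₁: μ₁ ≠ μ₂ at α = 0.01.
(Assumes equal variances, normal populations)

Pooled variance: s²_p = [19×14² + 30×11²]/(49) = 150.0816
s_p = 12.2508
SE = s_p×√(1/n₁ + 1/n₂) = 12.2508×√(1/20 + 1/31) = 3.5136
t = (x̄₁ - x̄₂)/SE = (43 - 52)/3.5136 = -2.5615
df = 49, t-critical = ±2.680
Decision: fail to reject H₀

Answer: t = -2.5615, fail to reject H₀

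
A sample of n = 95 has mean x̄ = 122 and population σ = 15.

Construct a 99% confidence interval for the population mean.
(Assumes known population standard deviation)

Confidence level: 99%, α = 0.01
z_0.005 = 2.576
SE = σ/√n = 15/√95 = 1.5390
Margin of error = 2.576 × 1.5390 = 3.9645
CI: x̄ ± margin = 122 ± 3.9645
CI: (118.0355, 125.9645)

Answer: (118.0355, 125.9645)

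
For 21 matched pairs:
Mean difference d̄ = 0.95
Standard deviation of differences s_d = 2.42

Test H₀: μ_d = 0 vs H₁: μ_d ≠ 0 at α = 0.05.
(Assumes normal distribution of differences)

df = n - 1 = 20
SE = s_d/√n = 2.42/√21 = 0.5281
t = d̄/SE = 0.95/0.5281 = 1.7989
Critical value: t_{0.025,20} = ±2.086
p-value ≈ 0.0871
Decision: fail to reject H₀

Answer: t = 1.7989, fail to reject H₀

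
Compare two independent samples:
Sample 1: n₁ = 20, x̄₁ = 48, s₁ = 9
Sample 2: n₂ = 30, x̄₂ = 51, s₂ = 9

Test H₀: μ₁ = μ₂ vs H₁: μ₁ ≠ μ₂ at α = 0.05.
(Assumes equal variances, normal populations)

Answer: t = -1.1547, fail to reject H₀

Derivation:
Pooled variance: s²_p = [19×9² + 29×9²]/(48) = 81.0000
s_p = 9.0000
SE = s_p×√(1/n₁ + 1/n₂) = 9.0000×√(1/20 + 1/30) = 2.5981
t = (x̄₁ - x̄₂)/SE = (48 - 51)/2.5981 = -1.1547
df = 48, t-critical = ±2.011
Decision: fail to reject H₀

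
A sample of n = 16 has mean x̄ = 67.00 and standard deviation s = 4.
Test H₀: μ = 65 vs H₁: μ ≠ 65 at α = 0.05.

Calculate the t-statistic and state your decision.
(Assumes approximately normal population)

df = n - 1 = 15
SE = s/√n = 4/√16 = 1.0000
t = (x̄ - μ₀)/SE = (67.00 - 65)/1.0000 = 2.0000
Critical value: t_{0.025,15} = ±2.131
p-value ≈ 0.0639
Decision: fail to reject H₀

Answer: t = 2.0000, fail to reject H₀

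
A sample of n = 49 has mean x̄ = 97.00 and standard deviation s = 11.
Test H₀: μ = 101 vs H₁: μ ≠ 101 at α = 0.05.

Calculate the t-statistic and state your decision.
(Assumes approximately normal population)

Answer: t = -2.5455, reject H₀

Derivation:
df = n - 1 = 48
SE = s/√n = 11/√49 = 1.5714
t = (x̄ - μ₀)/SE = (97.00 - 101)/1.5714 = -2.5455
Critical value: t_{0.025,48} = ±2.011
p-value ≈ 0.0142
Decision: reject H₀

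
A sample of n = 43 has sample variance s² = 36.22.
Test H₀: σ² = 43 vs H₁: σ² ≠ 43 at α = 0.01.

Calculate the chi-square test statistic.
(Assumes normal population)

df = n - 1 = 42
χ² = (n-1)s²/σ₀² = 42×36.22/43 = 35.3777
Critical values: χ²_{0.995,42} = 22.138, χ²_{0.005,42} = 69.336
Rejection region: χ² < 22.138 or χ² > 69.336
Decision: fail to reject H₀

Answer: χ² = 35.3777, fail to reject H₀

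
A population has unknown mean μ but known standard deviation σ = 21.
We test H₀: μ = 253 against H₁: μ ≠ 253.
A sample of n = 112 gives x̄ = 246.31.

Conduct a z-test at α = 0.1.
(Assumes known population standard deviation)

Standard error: SE = σ/√n = 21/√112 = 1.9843
z-statistic: z = (x̄ - μ₀)/SE = (246.31 - 253)/1.9843 = -3.3715
Critical value: ±1.645
p-value = 0.0007
Decision: reject H₀

Answer: z = -3.3715, reject H₀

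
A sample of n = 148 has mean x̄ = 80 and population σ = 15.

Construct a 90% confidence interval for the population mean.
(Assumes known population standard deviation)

Answer: (77.9717, 82.0283)

Derivation:
Confidence level: 90%, α = 0.1
z_0.05 = 1.645
SE = σ/√n = 15/√148 = 1.2330
Margin of error = 1.645 × 1.2330 = 2.0283
CI: x̄ ± margin = 80 ± 2.0283
CI: (77.9717, 82.0283)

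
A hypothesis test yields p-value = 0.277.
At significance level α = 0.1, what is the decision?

Answer: fail to reject H₀

Derivation:
Compare p-value to α:
0.277 ≥ 0.1
Decision: fail to reject H₀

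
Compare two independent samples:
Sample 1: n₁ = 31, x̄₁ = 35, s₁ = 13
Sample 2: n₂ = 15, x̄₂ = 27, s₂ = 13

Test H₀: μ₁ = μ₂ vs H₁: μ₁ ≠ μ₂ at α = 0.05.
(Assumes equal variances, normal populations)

Pooled variance: s²_p = [30×13² + 14×13²]/(44) = 169.0000
s_p = 13.0000
SE = s_p×√(1/n₁ + 1/n₂) = 13.0000×√(1/31 + 1/15) = 4.0888
t = (x̄₁ - x̄₂)/SE = (35 - 27)/4.0888 = 1.9566
df = 44, t-critical = ±2.015
Decision: fail to reject H₀

Answer: t = 1.9566, fail to reject H₀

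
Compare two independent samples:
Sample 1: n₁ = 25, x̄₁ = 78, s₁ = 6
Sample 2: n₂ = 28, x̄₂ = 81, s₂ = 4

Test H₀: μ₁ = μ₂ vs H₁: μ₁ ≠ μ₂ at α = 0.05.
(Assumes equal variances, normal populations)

Answer: t = -2.1628, reject H₀

Derivation:
Pooled variance: s²_p = [24×6² + 27×4²]/(51) = 25.4118
s_p = 5.0410
SE = s_p×√(1/n₁ + 1/n₂) = 5.0410×√(1/25 + 1/28) = 1.3871
t = (x̄₁ - x̄₂)/SE = (78 - 81)/1.3871 = -2.1628
df = 51, t-critical = ±2.008
Decision: reject H₀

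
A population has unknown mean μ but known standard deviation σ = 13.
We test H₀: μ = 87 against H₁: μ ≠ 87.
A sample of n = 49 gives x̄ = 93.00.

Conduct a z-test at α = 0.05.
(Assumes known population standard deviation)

Answer: z = 3.2308, reject H₀

Derivation:
Standard error: SE = σ/√n = 13/√49 = 1.8571
z-statistic: z = (x̄ - μ₀)/SE = (93.00 - 87)/1.8571 = 3.2308
Critical value: ±1.960
p-value = 0.0012
Decision: reject H₀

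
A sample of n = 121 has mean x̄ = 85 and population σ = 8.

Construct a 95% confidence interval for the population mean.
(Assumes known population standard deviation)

Confidence level: 95%, α = 0.05
z_0.025 = 1.960
SE = σ/√n = 8/√121 = 0.7273
Margin of error = 1.960 × 0.7273 = 1.4255
CI: x̄ ± margin = 85 ± 1.4255
CI: (83.5745, 86.4255)

Answer: (83.5745, 86.4255)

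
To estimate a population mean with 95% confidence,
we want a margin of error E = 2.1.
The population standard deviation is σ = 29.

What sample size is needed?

z_0.025 = 1.960
n = (z×σ/E)² = (1.960×29/2.1)²
n = 732.6044
Round up: n = 733

Answer: n = 733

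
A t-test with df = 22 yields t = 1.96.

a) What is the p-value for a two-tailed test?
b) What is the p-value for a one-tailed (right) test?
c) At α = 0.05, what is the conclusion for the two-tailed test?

Using t-distribution with df = 22:
a) Two-tailed: p = 2×P(T > 1.96) = 0.0628
b) One-tailed: p = P(T > 1.96) = 0.0314
c) 0.0628 ≥ 0.05, fail to reject H₀

Answer: a) 0.0628, b) 0.0314, c) fail to reject H₀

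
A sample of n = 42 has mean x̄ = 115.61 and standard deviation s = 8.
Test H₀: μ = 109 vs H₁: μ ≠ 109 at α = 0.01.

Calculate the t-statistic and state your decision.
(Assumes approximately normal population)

Answer: t = 5.3548, reject H₀

Derivation:
df = n - 1 = 41
SE = s/√n = 8/√42 = 1.2344
t = (x̄ - μ₀)/SE = (115.61 - 109)/1.2344 = 5.3548
Critical value: t_{0.005,41} = ±2.701
p-value < 0.0001
Decision: reject H₀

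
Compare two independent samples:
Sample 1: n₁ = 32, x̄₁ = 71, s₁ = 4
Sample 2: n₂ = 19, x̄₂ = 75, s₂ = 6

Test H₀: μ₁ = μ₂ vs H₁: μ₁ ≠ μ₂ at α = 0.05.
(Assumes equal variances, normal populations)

Answer: t = -2.8584, reject H₀

Derivation:
Pooled variance: s²_p = [31×4² + 18×6²]/(49) = 23.3469
s_p = 4.8319
SE = s_p×√(1/n₁ + 1/n₂) = 4.8319×√(1/32 + 1/19) = 1.3994
t = (x̄₁ - x̄₂)/SE = (71 - 75)/1.3994 = -2.8584
df = 49, t-critical = ±2.010
Decision: reject H₀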